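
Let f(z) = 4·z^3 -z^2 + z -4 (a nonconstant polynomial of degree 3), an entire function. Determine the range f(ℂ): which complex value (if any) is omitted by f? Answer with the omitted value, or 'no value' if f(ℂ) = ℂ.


Little Picard bounds the complement of f(ℂ) to at most one point.
For every w ∈ ℂ, the equation p(z) − w = 0 is a nonconstant polynomial in z and hence has at least one root by the fundamental theorem of algebra. So p is surjective onto ℂ, omitting no value.

Omitted value: no value.


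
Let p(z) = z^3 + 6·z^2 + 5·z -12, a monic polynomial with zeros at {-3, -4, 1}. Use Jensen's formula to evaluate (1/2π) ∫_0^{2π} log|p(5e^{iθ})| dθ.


Zeros: -4, -3, 1; r = 5.
Inside |z| < r: -4, -3, 1. Outside (|z| ≥ r): ∅.
p(0) = -12, so log|p(0)| = log(12) = 2.4849.
Apply Jensen: I(r) = log|p(0)| + Σ_k log(r/|z_k|), summed over zeros inside |z| < r.
  log(r/|z_k|) for z_k = -3: log(5/3) = 0.5108
  log(r/|z_k|) for z_k = -4: log(5/4) = 0.2231
  log(r/|z_k|) for z_k = 1: log(5/1) = 1.6094
Sum over inside zeros: 2.3434.
I(r) = log|p(0)| + (inside sum) = 2.4849 + 2.3434 = 4.8283.
Closed form (all zeros inside, monic): I(r) = n·log(r) = 3·log(5) = 4.8283. ✓

I(r) ≈ 4.8283.


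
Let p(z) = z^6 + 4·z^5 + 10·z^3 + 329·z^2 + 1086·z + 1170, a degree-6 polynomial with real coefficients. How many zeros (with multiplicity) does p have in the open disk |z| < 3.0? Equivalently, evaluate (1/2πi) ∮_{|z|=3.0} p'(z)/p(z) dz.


The zeros of p are: (3 + 3i), (3 - 3i), (-2 + 1i), (-2 - 1i), (-3 + 2i), (-3 - 2i).
Their magnitudes are: 4.243, 4.243, 2.236, 2.236, 3.606, 3.606.
Zeros with |z| < R = 3.0: (-2 + 1i), (-2 - 1i).
Count = 2.
By the argument principle, (1/2πi) ∮_{|z|=R} p'(z)/p(z) dz equals exactly this count.

Number of zeros inside |z| < 3.0: 2.


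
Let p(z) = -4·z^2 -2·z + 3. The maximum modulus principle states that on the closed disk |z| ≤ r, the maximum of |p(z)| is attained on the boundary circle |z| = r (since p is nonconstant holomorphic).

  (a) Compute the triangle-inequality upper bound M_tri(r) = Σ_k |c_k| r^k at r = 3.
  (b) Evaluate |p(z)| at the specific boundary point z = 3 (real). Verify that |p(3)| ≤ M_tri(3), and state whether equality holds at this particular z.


Coefficients: c_0 = 3, c_1 = -2, c_2 = -4. Radius r = 3.
Part (a). Triangle bound: M_tri(r) = Σ_k |c_k| r^k
  = |3|·3^0 + |-2|·3^1 + |-4|·3^2
  = 3 + 6 + 36 = 45.
This bounds M(r) := max_{|z|=r} |p(z)| from above; equality holds iff all terms c_k z^k can be made to align in phase at a single z on |z|=r.
Part (b). At z = 3 (real, on the circle |z| = r):
  p(3) = (3)·3^0 + (-2)·3^1 + (-4)·3^2 = -39.
  |p(3)| = 39.
Check: |p(3)| = 39 ≤ 45 = M_tri(3). ✓ Equality does not hold at z = 3 (the coefficients have mixed signs, so the terms do not all align in phase there).

M_tri(3) = 45; |p(3)| = 39; equality at z=3: no.


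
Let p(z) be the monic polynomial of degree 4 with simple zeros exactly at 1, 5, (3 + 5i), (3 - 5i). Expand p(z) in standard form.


The polynomial is p(z) = ∏_{α ∈ S} (z − α), where S = {1, 5, (3 + 5i), (3 - 5i)}.
Expanding the product yields: p(z) = z^4 -12·z^3 + 75·z^2 -234·z + 170.
Note conjugate pairs combine to real quadratics: (z − (3+5i))(z − (3−5i)) = z² − 6z + 34.
The resulting polynomial has degree 4 and real coefficients as required.

p(z) = z^4 -12·z^3 + 75·z^2 -234·z + 170.


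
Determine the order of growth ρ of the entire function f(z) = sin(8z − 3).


sin(w) is a linear combination of e^{iw} and e^{−iw} (or e^w, e^{−w} in the hyperbolic case), so |sin(w)| ≤ e^{|w|}. With w = 8z − 3, |w| ≤ 8|z| + 3 = 8r + 3 on |z| = r, giving M(r) ≤ e^{8r + 3}, so ρ ≤ 1. On a suitable ray (z = it for sin/cos; z = t for sinh/cosh, t real → ∞), |sin(8z − 3)| grows like e^{8|t|}/2, so ρ ≥ 1. Hence ρ = 1.
Therefore ρ = 1.

Order ρ = 1.


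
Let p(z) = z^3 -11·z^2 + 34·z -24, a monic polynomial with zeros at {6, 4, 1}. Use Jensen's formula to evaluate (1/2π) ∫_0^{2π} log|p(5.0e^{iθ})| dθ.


Zeros: 1, 4, 6; r = 5.0.
Inside |z| < r: 1, 4. Outside (|z| ≥ r): 6.
p(0) = -24, so log|p(0)| = log(24) = 3.1781.
Apply Jensen: I(r) = log|p(0)| + Σ_k log(r/|z_k|), summed over zeros inside |z| < r.
  log(r/|z_k|) for z_k = 4: log(5.0/4) = 0.2231
  log(r/|z_k|) for z_k = 1: log(5.0/1) = 1.6094
  Outside zeros (6) contribute nothing to the Jensen sum.
Sum over inside zeros: 1.8326.
I(r) = log|p(0)| + (inside sum) = 3.1781 + 1.8326 = 5.0106.
Note: since some zeros are outside |z| ≤ r, the simplified n·log(r) form does NOT apply — only the inside zeros contribute.

I(r) ≈ 5.0106.


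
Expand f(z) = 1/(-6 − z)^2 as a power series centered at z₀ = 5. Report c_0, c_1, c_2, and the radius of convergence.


Let w = z − z₀, so z = z₀ + w.
Then -6 − z = -6 − (z₀ + w) = (-6 − z₀) − w = -11 − w.
f(z) = 1/(-11 − w)^2 = (1/(-11)^2) · (1 − w/(-11))^{−2}.
By the binomial series (1−u)^{−2} = Σ_{n≥0} C(n+1, 1) u^n for |u|<1, with u = w/(-11):
  c_n = C(n+1, 1) / (-11)^(n+2).
  c_0 = 1/(-11)^2 = 1/121.
  c_1 = 2/(-11)^3 = -2/1331.
  c_2 = 3/(-11)^4 = 3/14641.
The series is valid for |w/d| < 1, i.e. |z − z₀| < |d|.
Radius of convergence: R = |-6 − z₀| = |-11| = 11 (distance from z₀ to the singularity z = -6).

c_0 = 1/121, c_1 = -2/1331, c_2 = 3/14641; R = 11.


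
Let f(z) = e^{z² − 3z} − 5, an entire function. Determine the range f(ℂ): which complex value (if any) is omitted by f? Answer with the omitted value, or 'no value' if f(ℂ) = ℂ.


Little Picard bounds the complement of f(ℂ) to at most one point.
The exponent g(z) = z² − 3z is a nonconstant polynomial, hence surjective onto ℂ. So e^{g(z)} takes every value in {e^w : w ∈ ℂ} = ℂ ∖ {0}. Adding -5 shifts the range to ℂ ∖ {-5}. f omits exactly -5.

Omitted value: -5.


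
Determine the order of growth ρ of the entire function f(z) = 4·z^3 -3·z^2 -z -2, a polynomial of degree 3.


|f(z)| ≤ Σ|c_k|·r^k = O(r^3) as r → ∞. Polynomial growth is O(e^{r^ε}) for every ε > 0 (since r^3/e^{r^ε} → 0), so ρ ≤ ε for all ε > 0, i.e. ρ = 0. Every nonconstant polynomial has order 0.
Therefore ρ = 0.

Order ρ = 0.


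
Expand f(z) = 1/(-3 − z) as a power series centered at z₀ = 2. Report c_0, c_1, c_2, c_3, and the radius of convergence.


Let w = z − z₀, so z = z₀ + w.
Then -3 − z = -3 − (z₀ + w) = (-3 − z₀) − w = -5 − w.
f(z) = 1/(-5 − w) = (1/(-5)) · 1/(1 − w/(-5)) = Σ_{n≥0} w^n / (-5)^(n+1).
So c_n = 1/(-5)^(n+1):
  c_0 = 1/(-5)^1 = -1/5.
  c_1 = 1/(-5)^2 = 1/25.
  c_2 = 1/(-5)^3 = -1/125.
  c_3 = 1/(-5)^4 = 1/625.
The series is valid for |w/d| < 1, i.e. |z − z₀| < |d|.
Radius of convergence: R = |-3 − z₀| = |-5| = 5 (distance from z₀ to the singularity z = -3).

c_0 = -1/5, c_1 = 1/25, c_2 = -1/125, c_3 = 1/625; R = 5.


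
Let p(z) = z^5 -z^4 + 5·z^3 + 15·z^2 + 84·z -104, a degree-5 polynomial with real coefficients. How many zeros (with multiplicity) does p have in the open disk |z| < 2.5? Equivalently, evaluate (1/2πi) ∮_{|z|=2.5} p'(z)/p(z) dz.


The zeros of p are: (2 + 3i), (2 - 3i), 1, (-2 + 2i), (-2 - 2i).
Their magnitudes are: 3.606, 3.606, 1, 2.828, 2.828.
Zeros with |z| < R = 2.5: 1.
Count = 1.
By the argument principle, (1/2πi) ∮_{|z|=R} p'(z)/p(z) dz equals exactly this count.

Number of zeros inside |z| < 2.5: 1.


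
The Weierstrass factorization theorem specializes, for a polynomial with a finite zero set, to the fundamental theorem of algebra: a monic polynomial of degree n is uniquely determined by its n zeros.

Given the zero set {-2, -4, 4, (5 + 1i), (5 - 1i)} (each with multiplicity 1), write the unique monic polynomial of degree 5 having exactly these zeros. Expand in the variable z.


The polynomial is p(z) = ∏_{α ∈ S} (z − α), where S = {-2, -4, 4, (5 + 1i), (5 - 1i)}.
Expanding the product yields: p(z) = z^5 -8·z^4 -10·z^3 + 180·z^2 -96·z -832.
Note conjugate pairs combine to real quadratics: (z − (5+1i))(z − (5−1i)) = z² − 10z + 26.
The resulting polynomial has degree 5 and real coefficients as required.

p(z) = z^5 -8·z^4 -10·z^3 + 180·z^2 -96·z -832.


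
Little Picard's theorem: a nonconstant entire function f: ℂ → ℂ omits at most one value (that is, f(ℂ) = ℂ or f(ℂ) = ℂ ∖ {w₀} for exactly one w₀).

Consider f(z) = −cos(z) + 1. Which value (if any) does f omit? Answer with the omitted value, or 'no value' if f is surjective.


Little Picard bounds the complement of f(ℂ) to at most one point.
cos is entire and surjective onto ℂ: for every w ∈ ℂ, cos(ζ) = w has a solution ζ ∈ ℂ (e.g., via the complex inverse arccos). With ζ = z this gives z = ζ/(1). Then -1·cos(z) takes every value in -1·ℂ = ℂ, and adding 1 is a bijection of ℂ. So f is surjective and omits no value. (Note: only on the real line is cos bounded by [−1, 1].)

Omitted value: no value.


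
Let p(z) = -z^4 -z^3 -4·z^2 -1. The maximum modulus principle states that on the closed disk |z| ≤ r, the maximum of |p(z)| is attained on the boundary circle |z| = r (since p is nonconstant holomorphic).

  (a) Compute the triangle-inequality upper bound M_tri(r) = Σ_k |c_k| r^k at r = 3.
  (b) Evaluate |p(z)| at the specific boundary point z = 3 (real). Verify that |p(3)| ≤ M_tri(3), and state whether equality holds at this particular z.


Coefficients: c_0 = -1, c_1 = 0, c_2 = -4, c_3 = -1, c_4 = -1. Radius r = 3.
Part (a). Triangle bound: M_tri(r) = Σ_k |c_k| r^k
  = |-1|·3^0 + |0|·3^1 + |-4|·3^2 + |-1|·3^3 + |-1|·3^4
  = 1 + 0 + 36 + 27 + 81 = 145.
This bounds M(r) := max_{|z|=r} |p(z)| from above; equality holds iff all terms c_k z^k can be made to align in phase at a single z on |z|=r.
Part (b). At z = 3 (real, on the circle |z| = r):
  p(3) = (-1)·3^0 + (0)·3^1 + (-4)·3^2 + (-1)·3^3 + (-1)·3^4 = -145.
  |p(3)| = 145.
Since all nonzero coefficients share the same sign, |p(3)| = 145 = M_tri(3); the triangle bound is attained at z = 3, so in fact M(r) = 145.

M_tri(3) = 145; |p(3)| = 145; equality at z=3: yes.


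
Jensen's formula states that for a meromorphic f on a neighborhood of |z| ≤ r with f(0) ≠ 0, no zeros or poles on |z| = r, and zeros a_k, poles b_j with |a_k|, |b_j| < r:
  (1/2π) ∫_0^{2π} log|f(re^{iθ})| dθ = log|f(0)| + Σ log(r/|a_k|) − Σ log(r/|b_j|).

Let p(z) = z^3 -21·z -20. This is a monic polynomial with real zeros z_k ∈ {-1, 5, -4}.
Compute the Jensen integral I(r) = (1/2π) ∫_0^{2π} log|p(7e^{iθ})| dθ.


Zeros: -4, -1, 5; r = 7.
Inside |z| < r: -4, -1, 5. Outside (|z| ≥ r): ∅.
p(0) = -20, so log|p(0)| = log(20) = 2.9957.
Apply Jensen: I(r) = log|p(0)| + Σ_k log(r/|z_k|), summed over zeros inside |z| < r.
  log(r/|z_k|) for z_k = -1: log(7/1) = 1.9459
  log(r/|z_k|) for z_k = 5: log(7/5) = 0.3365
  log(r/|z_k|) for z_k = -4: log(7/4) = 0.5596
Sum over inside zeros: 2.8420.
I(r) = log|p(0)| + (inside sum) = 2.9957 + 2.8420 = 5.8377.
Closed form (all zeros inside, monic): I(r) = n·log(r) = 3·log(7) = 5.8377. ✓

I(r) ≈ 5.8377.


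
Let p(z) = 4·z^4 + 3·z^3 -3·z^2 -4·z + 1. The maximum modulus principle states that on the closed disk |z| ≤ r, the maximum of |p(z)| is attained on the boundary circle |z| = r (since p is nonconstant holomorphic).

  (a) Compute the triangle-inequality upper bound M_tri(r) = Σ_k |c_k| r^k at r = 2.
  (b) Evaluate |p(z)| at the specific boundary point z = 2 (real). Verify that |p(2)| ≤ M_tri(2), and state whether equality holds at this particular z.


Coefficients: c_0 = 1, c_1 = -4, c_2 = -3, c_3 = 3, c_4 = 4. Radius r = 2.
Part (a). Triangle bound: M_tri(r) = Σ_k |c_k| r^k
  = |1|·2^0 + |-4|·2^1 + |-3|·2^2 + |3|·2^3 + |4|·2^4
  = 1 + 8 + 12 + 24 + 64 = 109.
This bounds M(r) := max_{|z|=r} |p(z)| from above; equality holds iff all terms c_k z^k can be made to align in phase at a single z on |z|=r.
Part (b). At z = 2 (real, on the circle |z| = r):
  p(2) = (1)·2^0 + (-4)·2^1 + (-3)·2^2 + (3)·2^3 + (4)·2^4 = 69.
  |p(2)| = 69.
Check: |p(2)| = 69 ≤ 109 = M_tri(2). ✓ Equality does not hold at z = 2 (the coefficients have mixed signs, so the terms do not all align in phase there).

M_tri(2) = 109; |p(2)| = 69; equality at z=2: no.


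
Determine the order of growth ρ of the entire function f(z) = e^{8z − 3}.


|e^{8z − 3}| = e^{Re(8·z) + -3} ≤ e^{8|z|^1 + -3} = e^{8r^1 + -3} on |z| = r, so ρ ≤ 1. Choosing z on |z|=r so that 8·z is real positive (always possible by picking arg z appropriately) gives |f(z)| = e^{8r^1 + -3}, matching the bound. The additive constant -3 does not affect log log M(r) ~ 1·log r. Hence ρ = 1.
Therefore ρ = 1.

Order ρ = 1.


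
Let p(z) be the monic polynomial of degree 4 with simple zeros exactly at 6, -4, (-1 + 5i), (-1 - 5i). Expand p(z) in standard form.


The polynomial is p(z) = ∏_{α ∈ S} (z − α), where S = {6, -4, (-1 + 5i), (-1 - 5i)}.
Expanding the product yields: p(z) = z^4 -2·z^2 -100·z -624.
Note conjugate pairs combine to real quadratics: (z − (-1+5i))(z − (-1−5i)) = z² + 2z + 26.
The resulting polynomial has degree 4 and real coefficients as required.

p(z) = z^4 -2·z^2 -100·z -624.


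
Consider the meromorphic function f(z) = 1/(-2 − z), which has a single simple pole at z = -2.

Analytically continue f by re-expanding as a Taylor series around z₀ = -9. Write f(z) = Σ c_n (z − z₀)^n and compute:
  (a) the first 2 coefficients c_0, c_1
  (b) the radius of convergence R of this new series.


Let w = z − z₀, so z = z₀ + w.
Then -2 − z = -2 − (z₀ + w) = (-2 − z₀) − w = 7 − w.
f(z) = 1/(7 − w) = (1/(7)) · 1/(1 − w/(7)) = Σ_{n≥0} w^n / (7)^(n+1).
So c_n = 1/(7)^(n+1):
  c_0 = 1/(7)^1 = 1/7.
  c_1 = 1/(7)^2 = 1/49.
The series is valid for |w/d| < 1, i.e. |z − z₀| < |d|.
Radius of convergence: R = |-2 − z₀| = |7| = 7 (distance from z₀ to the singularity z = -2).

c_0 = 1/7, c_1 = 1/49; R = 7.


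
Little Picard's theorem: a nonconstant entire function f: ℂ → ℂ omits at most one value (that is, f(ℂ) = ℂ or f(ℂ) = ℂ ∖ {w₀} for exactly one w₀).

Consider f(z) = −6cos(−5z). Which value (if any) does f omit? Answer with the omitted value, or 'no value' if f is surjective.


Little Picard bounds the complement of f(ℂ) to at most one point.
cos is entire and surjective onto ℂ: for every w ∈ ℂ, cos(ζ) = w has a solution ζ ∈ ℂ (e.g., via the complex inverse arccos). With ζ = −5z this gives z = ζ/(-5). Then -6·cos(−5z) takes every value in -6·ℂ = ℂ, and adding 0 is a bijection of ℂ. So f is surjective and omits no value. (Note: only on the real line is cos bounded by [−1, 1].)

Omitted value: no value.


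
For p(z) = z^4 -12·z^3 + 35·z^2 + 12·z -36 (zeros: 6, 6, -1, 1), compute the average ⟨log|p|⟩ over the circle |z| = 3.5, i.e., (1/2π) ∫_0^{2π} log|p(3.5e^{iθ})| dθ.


Zeros: -1, 1, 6, 6; r = 3.5.
Inside |z| < r: -1, 1. Outside (|z| ≥ r): 6, 6.
p(0) = -36, so log|p(0)| = log(36) = 3.5835.
Apply Jensen: I(r) = log|p(0)| + Σ_k log(r/|z_k|), summed over zeros inside |z| < r.
  log(r/|z_k|) for z_k = -1: log(3.5/1) = 1.2528
  log(r/|z_k|) for z_k = 1: log(3.5/1) = 1.2528
  Outside zeros (6, 6) contribute nothing to the Jensen sum.
Sum over inside zeros: 2.5055.
I(r) = log|p(0)| + (inside sum) = 3.5835 + 2.5055 = 6.0890.
Note: since some zeros are outside |z| ≤ r, the simplified n·log(r) form does NOT apply — only the inside zeros contribute.

I(r) ≈ 6.0890.


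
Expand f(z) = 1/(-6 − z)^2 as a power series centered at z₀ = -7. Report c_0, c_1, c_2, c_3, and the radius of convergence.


Let w = z − z₀, so z = z₀ + w.
Then -6 − z = -6 − (z₀ + w) = (-6 − z₀) − w = 1 − w.
f(z) = 1/(1 − w)^2 = (1/(1)^2) · (1 − w/(1))^{−2}.
By the binomial series (1−u)^{−2} = Σ_{n≥0} C(n+1, 1) u^n for |u|<1, with u = w/(1):
  c_n = C(n+1, 1) / (1)^(n+2).
  c_0 = 1/(1)^2 = 1.
  c_1 = 2/(1)^3 = 2.
  c_2 = 3/(1)^4 = 3.
  c_3 = 4/(1)^5 = 4.
The series is valid for |w/d| < 1, i.e. |z − z₀| < |d|.
Radius of convergence: R = |-6 − z₀| = |1| = 1 (distance from z₀ to the singularity z = -6).

c_0 = 1, c_1 = 2, c_2 = 3, c_3 = 4; R = 1.


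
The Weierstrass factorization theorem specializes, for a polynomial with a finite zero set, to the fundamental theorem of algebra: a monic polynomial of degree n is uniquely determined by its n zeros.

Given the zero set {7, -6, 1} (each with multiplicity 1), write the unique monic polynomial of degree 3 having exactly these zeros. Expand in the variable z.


The polynomial is p(z) = ∏_{α ∈ S} (z − α), where S = {7, -6, 1}.
Expanding the product yields: p(z) = z^3 -2·z^2 -41·z + 42.
The resulting polynomial has degree 3 and real coefficients as required.

p(z) = z^3 -2·z^2 -41·z + 42.


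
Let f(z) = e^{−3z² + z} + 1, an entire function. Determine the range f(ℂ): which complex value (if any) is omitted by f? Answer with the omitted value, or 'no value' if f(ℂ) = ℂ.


Little Picard bounds the complement of f(ℂ) to at most one point.
The exponent g(z) = −3z² + z is a nonconstant polynomial, hence surjective onto ℂ. So e^{g(z)} takes every value in {e^w : w ∈ ℂ} = ℂ ∖ {0}. Adding 1 shifts the range to ℂ ∖ {1}. f omits exactly 1.

Omitted value: 1.


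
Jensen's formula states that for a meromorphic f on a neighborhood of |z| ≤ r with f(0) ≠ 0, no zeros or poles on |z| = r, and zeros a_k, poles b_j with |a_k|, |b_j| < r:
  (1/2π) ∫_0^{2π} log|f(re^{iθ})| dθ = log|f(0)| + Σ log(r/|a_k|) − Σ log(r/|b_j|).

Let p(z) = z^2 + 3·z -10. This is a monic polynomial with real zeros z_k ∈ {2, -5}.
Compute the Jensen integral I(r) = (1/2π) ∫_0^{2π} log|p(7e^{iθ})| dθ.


Zeros: -5, 2; r = 7.
Inside |z| < r: -5, 2. Outside (|z| ≥ r): ∅.
p(0) = -10, so log|p(0)| = log(10) = 2.3026.
Apply Jensen: I(r) = log|p(0)| + Σ_k log(r/|z_k|), summed over zeros inside |z| < r.
  log(r/|z_k|) for z_k = 2: log(7/2) = 1.2528
  log(r/|z_k|) for z_k = -5: log(7/5) = 0.3365
Sum over inside zeros: 1.5892.
I(r) = log|p(0)| + (inside sum) = 2.3026 + 1.5892 = 3.8918.
Closed form (all zeros inside, monic): I(r) = n·log(r) = 2·log(7) = 3.8918. ✓

I(r) ≈ 3.8918.


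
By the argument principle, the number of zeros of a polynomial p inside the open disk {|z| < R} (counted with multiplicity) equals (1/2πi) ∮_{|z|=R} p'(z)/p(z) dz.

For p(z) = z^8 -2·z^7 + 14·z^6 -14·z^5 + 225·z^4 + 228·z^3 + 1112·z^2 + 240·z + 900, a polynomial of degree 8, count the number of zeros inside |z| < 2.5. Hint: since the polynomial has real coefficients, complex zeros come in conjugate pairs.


The zeros of p are: (-1 + 2i), (-1 - 2i), (0 + 1i), (0 - 1i), (-1 + 3i), (-1 - 3i), (3 + 3i), (3 - 3i).
Their magnitudes are: 2.236, 2.236, 1, 1, 3.162, 3.162, 4.243, 4.243.
Zeros with |z| < R = 2.5: (-1 + 2i), (-1 - 2i), (0 + 1i), (0 - 1i).
Count = 4.
By the argument principle, (1/2πi) ∮_{|z|=R} p'(z)/p(z) dz equals exactly this count.

Number of zeros inside |z| < 2.5: 4.


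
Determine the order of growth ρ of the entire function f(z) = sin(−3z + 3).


sin(w) is a linear combination of e^{iw} and e^{−iw} (or e^w, e^{−w} in the hyperbolic case), so |sin(w)| ≤ e^{|w|}. With w = −3z + 3, |w| ≤ 3|z| + 3 = 3r + 3 on |z| = r, giving M(r) ≤ e^{3r + 3}, so ρ ≤ 1. On a suitable ray (z = it for sin/cos; z = t for sinh/cosh, t real → ∞), |sin(−3z + 3)| grows like e^{3|t|}/2, so ρ ≥ 1. Hence ρ = 1.
Therefore ρ = 1.

Order ρ = 1.


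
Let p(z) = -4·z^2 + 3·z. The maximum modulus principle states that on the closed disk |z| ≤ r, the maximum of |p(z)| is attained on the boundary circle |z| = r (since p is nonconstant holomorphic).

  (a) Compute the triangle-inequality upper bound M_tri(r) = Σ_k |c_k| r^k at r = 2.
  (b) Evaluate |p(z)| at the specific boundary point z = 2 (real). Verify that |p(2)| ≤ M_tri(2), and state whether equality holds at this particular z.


Coefficients: c_0 = 0, c_1 = 3, c_2 = -4. Radius r = 2.
Part (a). Triangle bound: M_tri(r) = Σ_k |c_k| r^k
  = |0|·2^0 + |3|·2^1 + |-4|·2^2
  = 0 + 6 + 16 = 22.
This bounds M(r) := max_{|z|=r} |p(z)| from above; equality holds iff all terms c_k z^k can be made to align in phase at a single z on |z|=r.
Part (b). At z = 2 (real, on the circle |z| = r):
  p(2) = (0)·2^0 + (3)·2^1 + (-4)·2^2 = -10.
  |p(2)| = 10.
Check: |p(2)| = 10 ≤ 22 = M_tri(2). ✓ Equality does not hold at z = 2 (the coefficients have mixed signs, so the terms do not all align in phase there).

M_tri(2) = 22; |p(2)| = 10; equality at z=2: no.


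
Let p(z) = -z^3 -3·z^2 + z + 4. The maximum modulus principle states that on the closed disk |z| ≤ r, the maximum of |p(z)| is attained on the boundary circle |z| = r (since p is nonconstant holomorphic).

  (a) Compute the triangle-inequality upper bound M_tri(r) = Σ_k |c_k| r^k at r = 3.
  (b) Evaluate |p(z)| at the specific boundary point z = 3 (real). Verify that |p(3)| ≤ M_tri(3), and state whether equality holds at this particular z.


Coefficients: c_0 = 4, c_1 = 1, c_2 = -3, c_3 = -1. Radius r = 3.
Part (a). Triangle bound: M_tri(r) = Σ_k |c_k| r^k
  = |4|·3^0 + |1|·3^1 + |-3|·3^2 + |-1|·3^3
  = 4 + 3 + 27 + 27 = 61.
This bounds M(r) := max_{|z|=r} |p(z)| from above; equality holds iff all terms c_k z^k can be made to align in phase at a single z on |z|=r.
Part (b). At z = 3 (real, on the circle |z| = r):
  p(3) = (4)·3^0 + (1)·3^1 + (-3)·3^2 + (-1)·3^3 = -47.
  |p(3)| = 47.
Check: |p(3)| = 47 ≤ 61 = M_tri(3). ✓ Equality does not hold at z = 3 (the coefficients have mixed signs, so the terms do not all align in phase there).

M_tri(3) = 61; |p(3)| = 47; equality at z=3: no.


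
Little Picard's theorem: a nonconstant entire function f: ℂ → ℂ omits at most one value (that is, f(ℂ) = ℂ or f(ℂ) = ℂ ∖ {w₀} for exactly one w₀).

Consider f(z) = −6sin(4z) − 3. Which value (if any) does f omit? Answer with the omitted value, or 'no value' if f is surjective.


Little Picard bounds the complement of f(ℂ) to at most one point.
sin is entire and surjective onto ℂ: for every w ∈ ℂ, sin(ζ) = w has a solution ζ ∈ ℂ (e.g., via the complex inverse arcsin). With ζ = 4z this gives z = ζ/(4). Then -6·sin(4z) takes every value in -6·ℂ = ℂ, and adding -3 is a bijection of ℂ. So f is surjective and omits no value. (Note: only on the real line is sin bounded by [−1, 1].)

Omitted value: no value.


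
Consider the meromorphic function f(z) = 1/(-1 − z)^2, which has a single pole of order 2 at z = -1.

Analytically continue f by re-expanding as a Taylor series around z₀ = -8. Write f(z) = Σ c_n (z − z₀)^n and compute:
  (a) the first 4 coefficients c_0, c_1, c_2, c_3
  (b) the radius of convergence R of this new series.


Let w = z − z₀, so z = z₀ + w.
Then -1 − z = -1 − (z₀ + w) = (-1 − z₀) − w = 7 − w.
f(z) = 1/(7 − w)^2 = (1/(7)^2) · (1 − w/(7))^{−2}.
By the binomial series (1−u)^{−2} = Σ_{n≥0} C(n+1, 1) u^n for |u|<1, with u = w/(7):
  c_n = C(n+1, 1) / (7)^(n+2).
  c_0 = 1/(7)^2 = 1/49.
  c_1 = 2/(7)^3 = 2/343.
  c_2 = 3/(7)^4 = 3/2401.
  c_3 = 4/(7)^5 = 4/16807.
The series is valid for |w/d| < 1, i.e. |z − z₀| < |d|.
Radius of convergence: R = |-1 − z₀| = |7| = 7 (distance from z₀ to the singularity z = -1).

c_0 = 1/49, c_1 = 2/343, c_2 = 3/2401, c_3 = 4/16807; R = 7.


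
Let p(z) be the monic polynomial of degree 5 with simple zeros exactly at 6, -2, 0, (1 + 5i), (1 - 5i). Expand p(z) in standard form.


The polynomial is p(z) = ∏_{α ∈ S} (z − α), where S = {6, -2, 0, (1 + 5i), (1 - 5i)}.
Expanding the product yields: p(z) = z^5 -6·z^4 + 22·z^3 -80·z^2 -312·z.
Note conjugate pairs combine to real quadratics: (z − (1+5i))(z − (1−5i)) = z² − 2z + 26.
The resulting polynomial has degree 5 and real coefficients as required.

p(z) = z^5 -6·z^4 + 22·z^3 -80·z^2 -312·z.


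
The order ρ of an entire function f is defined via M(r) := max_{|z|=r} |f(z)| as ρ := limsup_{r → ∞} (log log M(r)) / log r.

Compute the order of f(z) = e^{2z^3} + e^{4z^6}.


Each summand is entire of order 3 and 6 respectively (as in the single-exponential case). The order of a sum is at most the max of the orders, so ρ ≤ 6. For the lower bound: on |z|=r choose arg z so that 4z^6 is real positive; then |e^{4z^6}| = e^{4r^6} while |e^{2z^3}| ≤ e^{2r^3} = o(e^{4r^6}). So |f| ≥ e^{4r^6}(1 − o(1)) and ρ ≥ 6. Hence ρ = max(3, 6) = 6.
Therefore ρ = 6.

Order ρ = 6.


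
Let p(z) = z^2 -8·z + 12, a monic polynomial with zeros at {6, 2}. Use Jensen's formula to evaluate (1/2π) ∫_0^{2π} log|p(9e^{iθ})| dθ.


Zeros: 2, 6; r = 9.
Inside |z| < r: 2, 6. Outside (|z| ≥ r): ∅.
p(0) = 12, so log|p(0)| = log(12) = 2.4849.
Apply Jensen: I(r) = log|p(0)| + Σ_k log(r/|z_k|), summed over zeros inside |z| < r.
  log(r/|z_k|) for z_k = 6: log(9/6) = 0.4055
  log(r/|z_k|) for z_k = 2: log(9/2) = 1.5041
Sum over inside zeros: 1.9095.
I(r) = log|p(0)| + (inside sum) = 2.4849 + 1.9095 = 4.3944.
Closed form (all zeros inside, monic): I(r) = n·log(r) = 2·log(9) = 4.3944. ✓

I(r) ≈ 4.3944.


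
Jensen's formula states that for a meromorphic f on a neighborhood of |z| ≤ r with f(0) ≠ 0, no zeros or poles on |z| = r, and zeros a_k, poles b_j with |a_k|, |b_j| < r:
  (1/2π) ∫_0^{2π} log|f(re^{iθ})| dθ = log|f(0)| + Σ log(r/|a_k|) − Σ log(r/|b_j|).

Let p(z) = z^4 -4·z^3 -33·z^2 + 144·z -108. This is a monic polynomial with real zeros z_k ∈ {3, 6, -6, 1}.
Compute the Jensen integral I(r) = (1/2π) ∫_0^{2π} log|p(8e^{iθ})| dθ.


Zeros: -6, 1, 3, 6; r = 8.
Inside |z| < r: -6, 1, 3, 6. Outside (|z| ≥ r): ∅.
p(0) = -108, so log|p(0)| = log(108) = 4.6821.
Apply Jensen: I(r) = log|p(0)| + Σ_k log(r/|z_k|), summed over zeros inside |z| < r.
  log(r/|z_k|) for z_k = 3: log(8/3) = 0.9808
  log(r/|z_k|) for z_k = 6: log(8/6) = 0.2877
  log(r/|z_k|) for z_k = -6: log(8/6) = 0.2877
  log(r/|z_k|) for z_k = 1: log(8/1) = 2.0794
Sum over inside zeros: 3.6356.
I(r) = log|p(0)| + (inside sum) = 4.6821 + 3.6356 = 8.3178.
Closed form (all zeros inside, monic): I(r) = n·log(r) = 4·log(8) = 8.3178. ✓

I(r) ≈ 8.3178.


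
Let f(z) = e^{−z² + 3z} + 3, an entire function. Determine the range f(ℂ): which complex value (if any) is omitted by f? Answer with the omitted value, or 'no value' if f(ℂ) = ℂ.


Little Picard bounds the complement of f(ℂ) to at most one point.
The exponent g(z) = −z² + 3z is a nonconstant polynomial, hence surjective onto ℂ. So e^{g(z)} takes every value in {e^w : w ∈ ℂ} = ℂ ∖ {0}. Adding 3 shifts the range to ℂ ∖ {3}. f omits exactly 3.

Omitted value: 3.


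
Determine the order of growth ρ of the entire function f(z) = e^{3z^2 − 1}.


|e^{3z^2 − 1}| = e^{Re(3·z^2) + -1} ≤ e^{3|z|^2 + -1} = e^{3r^2 + -1} on |z| = r, so ρ ≤ 2. Choosing z on |z|=r so that 3·z^2 is real positive (always possible by picking arg z appropriately) gives |f(z)| = e^{3r^2 + -1}, matching the bound. The additive constant -1 does not affect log log M(r) ~ 2·log r. Hence ρ = 2.
Therefore ρ = 2.

Order ρ = 2.


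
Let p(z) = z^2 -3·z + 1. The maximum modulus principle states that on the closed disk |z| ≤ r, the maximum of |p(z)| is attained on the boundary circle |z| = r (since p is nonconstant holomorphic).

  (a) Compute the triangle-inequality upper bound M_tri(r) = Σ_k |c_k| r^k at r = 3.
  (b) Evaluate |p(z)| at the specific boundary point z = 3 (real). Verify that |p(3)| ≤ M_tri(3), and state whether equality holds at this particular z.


Coefficients: c_0 = 1, c_1 = -3, c_2 = 1. Radius r = 3.
Part (a). Triangle bound: M_tri(r) = Σ_k |c_k| r^k
  = |1|·3^0 + |-3|·3^1 + |1|·3^2
  = 1 + 9 + 9 = 19.
This bounds M(r) := max_{|z|=r} |p(z)| from above; equality holds iff all terms c_k z^k can be made to align in phase at a single z on |z|=r.
Part (b). At z = 3 (real, on the circle |z| = r):
  p(3) = (1)·3^0 + (-3)·3^1 + (1)·3^2 = 1.
  |p(3)| = 1.
Check: |p(3)| = 1 ≤ 19 = M_tri(3). ✓ Equality does not hold at z = 3 (the coefficients have mixed signs, so the terms do not all align in phase there).

M_tri(3) = 19; |p(3)| = 1; equality at z=3: no.


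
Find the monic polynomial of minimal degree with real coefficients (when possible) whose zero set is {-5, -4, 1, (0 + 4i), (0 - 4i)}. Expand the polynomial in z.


The polynomial is p(z) = ∏_{α ∈ S} (z − α), where S = {-5, -4, 1, (0 + 4i), (0 - 4i)}.
Expanding the product yields: p(z) = z^5 + 8·z^4 + 27·z^3 + 108·z^2 + 176·z -320.
Note conjugate pairs combine to real quadratics: (z − (0+4i))(z − (0−4i)) = z² + 16.
The resulting polynomial has degree 5 and real coefficients as required.

p(z) = z^5 + 8·z^4 + 27·z^3 + 108·z^2 + 176·z -320.


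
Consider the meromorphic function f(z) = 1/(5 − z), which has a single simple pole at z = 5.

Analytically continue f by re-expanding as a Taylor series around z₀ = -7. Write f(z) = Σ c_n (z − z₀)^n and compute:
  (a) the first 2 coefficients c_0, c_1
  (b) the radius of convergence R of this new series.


Let w = z − z₀, so z = z₀ + w.
Then 5 − z = 5 − (z₀ + w) = (5 − z₀) − w = 12 − w.
f(z) = 1/(12 − w) = (1/(12)) · 1/(1 − w/(12)) = Σ_{n≥0} w^n / (12)^(n+1).
So c_n = 1/(12)^(n+1):
  c_0 = 1/(12)^1 = 1/12.
  c_1 = 1/(12)^2 = 1/144.
The series is valid for |w/d| < 1, i.e. |z − z₀| < |d|.
Radius of convergence: R = |5 − z₀| = |12| = 12 (distance from z₀ to the singularity z = 5).

c_0 = 1/12, c_1 = 1/144; R = 12.


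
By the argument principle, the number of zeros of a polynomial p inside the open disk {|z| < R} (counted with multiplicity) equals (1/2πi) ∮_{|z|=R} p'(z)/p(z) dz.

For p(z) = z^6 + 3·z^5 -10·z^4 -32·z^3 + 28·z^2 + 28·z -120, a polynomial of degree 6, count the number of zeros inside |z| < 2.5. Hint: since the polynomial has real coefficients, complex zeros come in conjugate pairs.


The zeros of p are: (-3 + 1i), (-3 - 1i), 3, -2, (1 + 1i), (1 - 1i).
Their magnitudes are: 3.162, 3.162, 3, 2, 1.414, 1.414.
Zeros with |z| < R = 2.5: -2, (1 + 1i), (1 - 1i).
Count = 3.
By the argument principle, (1/2πi) ∮_{|z|=R} p'(z)/p(z) dz equals exactly this count.

Number of zeros inside |z| < 2.5: 3.


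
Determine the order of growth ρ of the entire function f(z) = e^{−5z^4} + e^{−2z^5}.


Each summand is entire of order 4 and 5 respectively (as in the single-exponential case). The order of a sum is at most the max of the orders, so ρ ≤ 5. For the lower bound: on |z|=r choose arg z so that -2z^5 is real positive; then |e^{-2z^5}| = e^{2r^5} while |e^{-5z^4}| ≤ e^{5r^4} = o(e^{2r^5}). So |f| ≥ e^{2r^5}(1 − o(1)) and ρ ≥ 5. Hence ρ = max(4, 5) = 5.
Therefore ρ = 5.

Order ρ = 5.


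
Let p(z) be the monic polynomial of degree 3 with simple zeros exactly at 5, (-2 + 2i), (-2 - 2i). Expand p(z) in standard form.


The polynomial is p(z) = ∏_{α ∈ S} (z − α), where S = {5, (-2 + 2i), (-2 - 2i)}.
Expanding the product yields: p(z) = z^3 -z^2 -12·z -40.
Note conjugate pairs combine to real quadratics: (z − (-2+2i))(z − (-2−2i)) = z² + 4z + 8.
The resulting polynomial has degree 3 and real coefficients as required.

p(z) = z^3 -z^2 -12·z -40.


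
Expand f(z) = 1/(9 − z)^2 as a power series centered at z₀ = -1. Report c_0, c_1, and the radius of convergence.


Let w = z − z₀, so z = z₀ + w.
Then 9 − z = 9 − (z₀ + w) = (9 − z₀) − w = 10 − w.
f(z) = 1/(10 − w)^2 = (1/(10)^2) · (1 − w/(10))^{−2}.
By the binomial series (1−u)^{−2} = Σ_{n≥0} C(n+1, 1) u^n for |u|<1, with u = w/(10):
  c_n = C(n+1, 1) / (10)^(n+2).
  c_0 = 1/(10)^2 = 1/100.
  c_1 = 2/(10)^3 = 1/500.
The series is valid for |w/d| < 1, i.e. |z − z₀| < |d|.
Radius of convergence: R = |9 − z₀| = |10| = 10 (distance from z₀ to the singularity z = 9).

c_0 = 1/100, c_1 = 1/500; R = 10.


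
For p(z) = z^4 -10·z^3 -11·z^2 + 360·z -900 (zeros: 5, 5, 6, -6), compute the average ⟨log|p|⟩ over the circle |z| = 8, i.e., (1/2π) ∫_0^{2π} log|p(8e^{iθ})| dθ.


Zeros: -6, 5, 5, 6; r = 8.
Inside |z| < r: -6, 5, 5, 6. Outside (|z| ≥ r): ∅.
p(0) = -900, so log|p(0)| = log(900) = 6.8024.
Apply Jensen: I(r) = log|p(0)| + Σ_k log(r/|z_k|), summed over zeros inside |z| < r.
  log(r/|z_k|) for z_k = 5: log(8/5) = 0.4700
  log(r/|z_k|) for z_k = 5: log(8/5) = 0.4700
  log(r/|z_k|) for z_k = 6: log(8/6) = 0.2877
  log(r/|z_k|) for z_k = -6: log(8/6) = 0.2877
Sum over inside zeros: 1.5154.
I(r) = log|p(0)| + (inside sum) = 6.8024 + 1.5154 = 8.3178.
Closed form (all zeros inside, monic): I(r) = n·log(r) = 4·log(8) = 8.3178. ✓

I(r) ≈ 8.3178.


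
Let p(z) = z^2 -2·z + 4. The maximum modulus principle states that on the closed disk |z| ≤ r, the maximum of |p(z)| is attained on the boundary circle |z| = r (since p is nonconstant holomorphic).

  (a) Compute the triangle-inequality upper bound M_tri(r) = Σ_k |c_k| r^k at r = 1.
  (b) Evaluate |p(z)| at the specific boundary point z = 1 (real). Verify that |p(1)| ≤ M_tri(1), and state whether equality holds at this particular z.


Coefficients: c_0 = 4, c_1 = -2, c_2 = 1. Radius r = 1.
Part (a). Triangle bound: M_tri(r) = Σ_k |c_k| r^k
  = |4|·1^0 + |-2|·1^1 + |1|·1^2
  = 4 + 2 + 1 = 7.
This bounds M(r) := max_{|z|=r} |p(z)| from above; equality holds iff all terms c_k z^k can be made to align in phase at a single z on |z|=r.
Part (b). At z = 1 (real, on the circle |z| = r):
  p(1) = (4)·1^0 + (-2)·1^1 + (1)·1^2 = 3.
  |p(1)| = 3.
Check: |p(1)| = 3 ≤ 7 = M_tri(1). ✓ Equality does not hold at z = 1 (the coefficients have mixed signs, so the terms do not all align in phase there).

M_tri(1) = 7; |p(1)| = 3; equality at z=1: no.


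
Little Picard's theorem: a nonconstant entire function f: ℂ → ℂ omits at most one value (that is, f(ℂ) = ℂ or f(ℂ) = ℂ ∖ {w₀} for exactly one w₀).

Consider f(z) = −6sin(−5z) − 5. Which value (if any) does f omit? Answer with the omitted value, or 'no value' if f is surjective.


Little Picard bounds the complement of f(ℂ) to at most one point.
sin is entire and surjective onto ℂ: for every w ∈ ℂ, sin(ζ) = w has a solution ζ ∈ ℂ (e.g., via the complex inverse arcsin). With ζ = −5z this gives z = ζ/(-5). Then -6·sin(−5z) takes every value in -6·ℂ = ℂ, and adding -5 is a bijection of ℂ. So f is surjective and omits no value. (Note: only on the real line is sin bounded by [−1, 1].)

Omitted value: no value.


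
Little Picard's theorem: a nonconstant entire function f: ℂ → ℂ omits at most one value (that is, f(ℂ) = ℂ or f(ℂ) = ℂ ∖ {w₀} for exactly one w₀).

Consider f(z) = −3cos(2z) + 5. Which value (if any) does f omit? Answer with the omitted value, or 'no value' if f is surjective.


Little Picard bounds the complement of f(ℂ) to at most one point.
cos is entire and surjective onto ℂ: for every w ∈ ℂ, cos(ζ) = w has a solution ζ ∈ ℂ (e.g., via the complex inverse arccos). With ζ = 2z this gives z = ζ/(2). Then -3·cos(2z) takes every value in -3·ℂ = ℂ, and adding 5 is a bijection of ℂ. So f is surjective and omits no value. (Note: only on the real line is cos bounded by [−1, 1].)

Omitted value: no value.


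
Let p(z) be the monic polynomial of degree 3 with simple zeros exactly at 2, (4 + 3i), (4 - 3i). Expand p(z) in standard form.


The polynomial is p(z) = ∏_{α ∈ S} (z − α), where S = {2, (4 + 3i), (4 - 3i)}.
Expanding the product yields: p(z) = z^3 -10·z^2 + 41·z -50.
Note conjugate pairs combine to real quadratics: (z − (4+3i))(z − (4−3i)) = z² − 8z + 25.
The resulting polynomial has degree 3 and real coefficients as required.

p(z) = z^3 -10·z^2 + 41·z -50.


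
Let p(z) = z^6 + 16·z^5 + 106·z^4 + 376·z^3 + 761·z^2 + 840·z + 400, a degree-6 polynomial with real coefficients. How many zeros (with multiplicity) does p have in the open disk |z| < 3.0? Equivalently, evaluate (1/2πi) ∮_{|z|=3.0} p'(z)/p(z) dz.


The zeros of p are: (-2 + 1i), (-2 - 1i), (-2 + 1i), (-2 - 1i), -4, -4.
Their magnitudes are: 2.236, 2.236, 2.236, 2.236, 4, 4.
Zeros with |z| < R = 3.0: (-2 + 1i), (-2 - 1i), (-2 + 1i), (-2 - 1i).
Count = 4.
By the argument principle, (1/2πi) ∮_{|z|=R} p'(z)/p(z) dz equals exactly this count.

Number of zeros inside |z| < 3.0: 4.


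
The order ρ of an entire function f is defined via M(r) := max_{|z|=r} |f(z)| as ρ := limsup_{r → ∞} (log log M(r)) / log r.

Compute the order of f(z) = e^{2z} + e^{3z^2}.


Each summand is entire of order 1 and 2 respectively (as in the single-exponential case). The order of a sum is at most the max of the orders, so ρ ≤ 2. For the lower bound: on |z|=r choose arg z so that 3z^2 is real positive; then |e^{3z^2}| = e^{3r^2} while |e^{2z}| ≤ e^{2r^1} = o(e^{3r^2}). So |f| ≥ e^{3r^2}(1 − o(1)) and ρ ≥ 2. Hence ρ = max(1, 2) = 2.
Therefore ρ = 2.

Order ρ = 2.


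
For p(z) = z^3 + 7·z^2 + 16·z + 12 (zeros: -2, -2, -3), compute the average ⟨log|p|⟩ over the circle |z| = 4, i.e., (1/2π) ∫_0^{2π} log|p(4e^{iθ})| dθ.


Zeros: -3, -2, -2; r = 4.
Inside |z| < r: -3, -2, -2. Outside (|z| ≥ r): ∅.
p(0) = 12, so log|p(0)| = log(12) = 2.4849.
Apply Jensen: I(r) = log|p(0)| + Σ_k log(r/|z_k|), summed over zeros inside |z| < r.
  log(r/|z_k|) for z_k = -2: log(4/2) = 0.6931
  log(r/|z_k|) for z_k = -2: log(4/2) = 0.6931
  log(r/|z_k|) for z_k = -3: log(4/3) = 0.2877
Sum over inside zeros: 1.6740.
I(r) = log|p(0)| + (inside sum) = 2.4849 + 1.6740 = 4.1589.
Closed form (all zeros inside, monic): I(r) = n·log(r) = 3·log(4) = 4.1589. ✓

I(r) ≈ 4.1589.


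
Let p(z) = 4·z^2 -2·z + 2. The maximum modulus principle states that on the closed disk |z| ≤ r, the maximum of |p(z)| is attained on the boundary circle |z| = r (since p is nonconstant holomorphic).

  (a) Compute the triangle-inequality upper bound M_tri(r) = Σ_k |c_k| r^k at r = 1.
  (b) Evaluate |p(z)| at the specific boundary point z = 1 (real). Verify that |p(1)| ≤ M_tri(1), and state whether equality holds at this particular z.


Coefficients: c_0 = 2, c_1 = -2, c_2 = 4. Radius r = 1.
Part (a). Triangle bound: M_tri(r) = Σ_k |c_k| r^k
  = |2|·1^0 + |-2|·1^1 + |4|·1^2
  = 2 + 2 + 4 = 8.
This bounds M(r) := max_{|z|=r} |p(z)| from above; equality holds iff all terms c_k z^k can be made to align in phase at a single z on |z|=r.
Part (b). At z = 1 (real, on the circle |z| = r):
  p(1) = (2)·1^0 + (-2)·1^1 + (4)·1^2 = 4.
  |p(1)| = 4.
Check: |p(1)| = 4 ≤ 8 = M_tri(1). ✓ Equality does not hold at z = 1 (the coefficients have mixed signs, so the terms do not all align in phase there).

M_tri(1) = 8; |p(1)| = 4; equality at z=1: no.


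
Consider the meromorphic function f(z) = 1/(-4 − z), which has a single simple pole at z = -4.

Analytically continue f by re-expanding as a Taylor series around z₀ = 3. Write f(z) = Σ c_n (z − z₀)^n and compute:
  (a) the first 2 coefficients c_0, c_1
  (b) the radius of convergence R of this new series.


Let w = z − z₀, so z = z₀ + w.
Then -4 − z = -4 − (z₀ + w) = (-4 − z₀) − w = -7 − w.
f(z) = 1/(-7 − w) = (1/(-7)) · 1/(1 − w/(-7)) = Σ_{n≥0} w^n / (-7)^(n+1).
So c_n = 1/(-7)^(n+1):
  c_0 = 1/(-7)^1 = -1/7.
  c_1 = 1/(-7)^2 = 1/49.
The series is valid for |w/d| < 1, i.e. |z − z₀| < |d|.
Radius of convergence: R = |-4 − z₀| = |-7| = 7 (distance from z₀ to the singularity z = -4).

c_0 = -1/7, c_1 = 1/49; R = 7.


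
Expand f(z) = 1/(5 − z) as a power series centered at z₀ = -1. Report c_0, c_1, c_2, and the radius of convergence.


Let w = z − z₀, so z = z₀ + w.
Then 5 − z = 5 − (z₀ + w) = (5 − z₀) − w = 6 − w.
f(z) = 1/(6 − w) = (1/(6)) · 1/(1 − w/(6)) = Σ_{n≥0} w^n / (6)^(n+1).
So c_n = 1/(6)^(n+1):
  c_0 = 1/(6)^1 = 1/6.
  c_1 = 1/(6)^2 = 1/36.
  c_2 = 1/(6)^3 = 1/216.
The series is valid for |w/d| < 1, i.e. |z − z₀| < |d|.
Radius of convergence: R = |5 − z₀| = |6| = 6 (distance from z₀ to the singularity z = 5).

c_0 = 1/6, c_1 = 1/36, c_2 = 1/216; R = 6.
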